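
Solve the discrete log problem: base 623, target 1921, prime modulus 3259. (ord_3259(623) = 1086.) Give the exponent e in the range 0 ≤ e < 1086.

929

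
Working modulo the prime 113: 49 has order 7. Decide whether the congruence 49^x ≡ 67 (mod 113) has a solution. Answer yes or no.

no

67 ∈ ⟨49⟩ iff 67^7 ≡ 1 (mod 113), since |⟨49⟩| = 7.
67^7 mod 113 = 35.
Since 35 ≠ 1, 67 does not lie in the subgroup.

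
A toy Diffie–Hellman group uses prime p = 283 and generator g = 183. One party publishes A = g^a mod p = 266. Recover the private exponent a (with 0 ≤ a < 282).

26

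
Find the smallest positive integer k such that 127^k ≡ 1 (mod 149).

37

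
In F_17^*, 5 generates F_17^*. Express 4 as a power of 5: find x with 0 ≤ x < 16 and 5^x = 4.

12

Successive powers of 5 modulo 17:
  5^0=1  5^1=5  5^2=8  5^3=6  5^4=13  5^5=14
  5^6=2  5^7=10  5^8=16  5^9=12  5^10=9  5^11=11
  5^12=4
So 5^12 ≡ 4 (mod 17), giving x = 12.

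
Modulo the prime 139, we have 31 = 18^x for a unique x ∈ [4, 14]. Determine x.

Compute 18^4 mod 139 = 31, then multiply by 18 repeatedly:
  18^4=31
Found 31 at exponent 4.

4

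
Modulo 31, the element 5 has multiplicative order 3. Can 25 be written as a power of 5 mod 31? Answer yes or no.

yes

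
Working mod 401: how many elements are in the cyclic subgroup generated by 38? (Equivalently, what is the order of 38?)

400

The order of 38 must divide p − 1 = 400 = 2^4 · 5^2.
Divisors: 1, 2, 4, 5, 8, 10, 16, 20, 25, 40, 50, 80, 100, 200, 400.
Check each in increasing order: 38^1 ≡ 38;  38^2 ≡ 241;  38^4 ≡ 337;  38^5 ≡ 375;  38^8 ≡ 86;  38^10 ≡ 275;  38^16 ≡ 178;  38^20 ≡ 237;  38^25 ≡ 254;  38^40 ≡ 29;  38^50 ≡ 356;  38^80 ≡ 39;  38^100 ≡ 20;  38^200 ≡ 400;  38^400 ≡ 1.
Smallest exponent giving 1 is 400.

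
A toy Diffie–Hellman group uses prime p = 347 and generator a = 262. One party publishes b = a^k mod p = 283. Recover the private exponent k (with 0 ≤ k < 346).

Baby-step giant-step with m = ceil(sqrt(346)) = 19.
Baby table (262^j mod 347 for j=0..18):
  0:1  1:262  2:285  3:65  4:27  5:134  6:61  7:20
  8:35  9:148  10:259  11:193  12:251  13:179  14:53  15:6
  16:184  17:322  18:43
Giant step factor: 262^(-19) ≡ 15 (mod 347).
Scan 283·15^i mod 347 for i = 0, 1, …:
  i=0: 283   i=1: 81   i=2: 174   i=3: 181
  i=4: 286   i=5: 126   i=6: 155   i=7: 243
  i=8: 175   i=9: 196   i=10: 164   i=11: 31
  i=12: 118   i=13: 35
Match at i=13, j=8: k = 13·19 + 8 = 255.

255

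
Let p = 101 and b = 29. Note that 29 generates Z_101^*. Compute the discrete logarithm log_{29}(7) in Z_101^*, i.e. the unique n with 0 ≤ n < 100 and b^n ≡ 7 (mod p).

Baby-step giant-step with m = ceil(sqrt(100)) = 10.
Baby table (29^j mod 101 for j=0..9):
  0:1  1:29  2:33  3:48  4:79  5:69  6:82  7:55
  8:80  9:98
Giant step factor: 29^(-10) ≡ 65 (mod 101).
Scan 7·65^i mod 101 for i = 0, 1, …:
  i=0: 7   i=1: 51   i=2: 83   i=3: 42
  i=4: 3   i=5: 94   i=6: 50   i=7: 18
  i=8: 59   i=9: 98
Match at i=9, j=9: n = 9·10 + 9 = 99.

99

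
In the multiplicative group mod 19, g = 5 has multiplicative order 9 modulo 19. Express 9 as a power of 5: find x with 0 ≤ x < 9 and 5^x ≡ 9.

Successive powers of 5 modulo 19:
  5^0=1  5^1=5  5^2=6  5^3=11  5^4=17  5^5=9
So 5^5 ≡ 9 (mod 19), giving x = 5.

5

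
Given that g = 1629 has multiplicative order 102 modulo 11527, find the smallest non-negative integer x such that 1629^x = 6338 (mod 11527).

3

Baby-step giant-step with m = ceil(sqrt(102)) = 11.
Baby table (1629^j mod 11527 for j=0..10):
  0:1  1:1629  2:2431  3:6338  4:7937  5:7606  6:10176  7:878
  8:914  9:1923  10:8750
Giant step factor: 1629^(-11) ≡ 7025 (mod 11527).
Scan 6338·7025^i mod 11527 for i = 0, 1, …:
  i=0: 6338
Match at i=0, j=3: x = 0·11 + 3 = 3.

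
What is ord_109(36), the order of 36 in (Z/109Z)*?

54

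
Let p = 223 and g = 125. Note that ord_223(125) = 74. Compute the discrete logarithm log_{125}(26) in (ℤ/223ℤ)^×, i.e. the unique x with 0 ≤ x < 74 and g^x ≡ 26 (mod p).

27

Baby-step giant-step with m = ceil(sqrt(74)) = 9.
Baby table (125^j mod 223 for j=0..8):
  0:1  1:125  2:15  3:91  4:2  5:27  6:30  7:182
  8:4
Giant step factor: 125^(-9) ≡ 95 (mod 223).
Scan 26·95^i mod 223 for i = 0, 1, …:
  i=0: 26   i=1: 17   i=2: 54   i=3: 1
Match at i=3, j=0: x = 3·9 + 0 = 27.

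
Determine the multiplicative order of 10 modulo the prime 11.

2

The order of 10 must divide p − 1 = 10 = 2 · 5.
Divisors: 1, 2, 5, 10.
Check each in increasing order: 10^1 ≡ 10;  10^2 ≡ 1.
Smallest exponent giving 1 is 2.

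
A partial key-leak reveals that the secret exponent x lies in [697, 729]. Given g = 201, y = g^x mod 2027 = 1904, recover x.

Compute 201^697 mod 2027 = 1387, then multiply by 201 repeatedly:
  201^697=1387  201^698=1088  201^699=1799  201^700=793  201^701=1287
  201^702=1258  201^703=1510  201^704=1487  201^705=918  201^706=61
  201^707=99  201^708=1656  201^709=428  201^710=894  201^711=1318
  201^712=1408  201^713=1255  201^714=907  201^715=1904
Found 1904 at exponent 715.

715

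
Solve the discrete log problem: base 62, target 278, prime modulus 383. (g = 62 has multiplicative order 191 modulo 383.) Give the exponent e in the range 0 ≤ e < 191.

190

Baby-step giant-step with m = ceil(sqrt(191)) = 14.
Baby table (62^j mod 383 for j=0..13):
  0:1  1:62  2:14  3:102  4:196  5:279  6:63  7:76
  8:116  9:298  10:92  11:342  12:139  13:192
Giant step factor: 62^(-14) ≡ 173 (mod 383).
Scan 278·173^i mod 383 for i = 0, 1, …:
  i=0: 278   i=1: 219   i=2: 353   i=3: 172
  i=4: 265   i=5: 268   i=6: 21   i=7: 186
  i=8: 6   i=9: 272   i=10: 330   i=11: 23
  i=12: 149   i=13: 116
Match at i=13, j=8: e = 13·14 + 8 = 190.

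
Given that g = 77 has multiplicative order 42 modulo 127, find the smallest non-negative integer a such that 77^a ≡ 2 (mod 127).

30

Baby-step giant-step with m = ceil(sqrt(42)) = 7.
Baby table (77^j mod 127 for j=0..6):
  0:1  1:77  2:87  3:95  4:76  5:10  6:8
Giant step factor: 77^(-7) ≡ 20 (mod 127).
Scan 2·20^i mod 127 for i = 0, 1, …:
  i=0: 2   i=1: 40   i=2: 38   i=3: 125
  i=4: 87
Match at i=4, j=2: a = 4·7 + 2 = 30.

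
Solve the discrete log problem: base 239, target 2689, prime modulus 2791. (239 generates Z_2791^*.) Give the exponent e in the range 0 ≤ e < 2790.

281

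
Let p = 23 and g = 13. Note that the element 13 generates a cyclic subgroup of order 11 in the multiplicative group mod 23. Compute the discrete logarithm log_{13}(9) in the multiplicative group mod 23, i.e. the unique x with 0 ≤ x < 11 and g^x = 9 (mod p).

Successive powers of 13 modulo 23:
  13^0=1  13^1=13  13^2=8  13^3=12  13^4=18  13^5=4
  13^6=6  13^7=9
So 13^7 ≡ 9 (mod 23), giving x = 7.

7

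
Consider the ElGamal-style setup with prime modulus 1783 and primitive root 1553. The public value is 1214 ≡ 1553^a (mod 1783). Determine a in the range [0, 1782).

1224

Baby-step giant-step with m = ceil(sqrt(1782)) = 43.
Baby table (1553^j mod 1783 for j=0..42):
  0:1  1:1553  2:1193  3:192  4:415  5:832  6:1204  7:1228
  8:1057  9:1161  10:420  11:1465  12:37  13:405  14:1349  15:1755
  16:1091  17:473  18:1756  19:861  20:1666  21:165  22:1276  23:715
  24:1369  25:721  26:1772  27:747  28:1141  29:1454  30:784  31:1546
  32:1020  33:756  34:854  35:1493  36:729  37:1715  38:1376  39:894
  40:1208  41:308  42:480
Giant step factor: 1553^(-43) ≡ 1380 (mod 1783).
Scan 1214·1380^i mod 1783 for i = 0, 1, …:
  i=0: 1214   i=1: 1083   i=2: 386   i=3: 1346
  i=4: 1377   i=5: 1365   i=6: 852   i=7: 763
  i=8: 970   i=9: 1350     …   i=27: 748
  i=28: 1666
Match at i=28, j=20: a = 28·43 + 20 = 1224.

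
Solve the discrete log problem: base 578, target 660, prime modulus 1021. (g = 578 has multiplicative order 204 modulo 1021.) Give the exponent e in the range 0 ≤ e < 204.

Baby-step giant-step with m = ceil(sqrt(204)) = 15.
Baby table (578^j mod 1021 for j=0..14):
  0:1  1:578  2:217  3:864  4:123  5:645  6:145  7:88
  8:835  9:718  10:478  11:614  12:605  13:508  14:597
Giant step factor: 578^(-15) ≡ 670 (mod 1021).
Scan 660·670^i mod 1021 for i = 0, 1, …:
  i=0: 660   i=1: 107   i=2: 220   i=3: 376
  i=4: 754   i=5: 806   i=6: 932   i=7: 609
  i=8: 651   i=9: 203   i=10: 217
Match at i=10, j=2: e = 10·15 + 2 = 152.

152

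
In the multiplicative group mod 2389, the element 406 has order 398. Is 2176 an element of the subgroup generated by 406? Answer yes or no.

no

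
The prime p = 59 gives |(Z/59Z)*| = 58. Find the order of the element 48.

29

The order of 48 must divide p − 1 = 58 = 2 · 29.
Divisors: 1, 2, 29, 58.
Check each in increasing order: 48^1 ≡ 48;  48^2 ≡ 3;  48^29 ≡ 1.
Smallest exponent giving 1 is 29.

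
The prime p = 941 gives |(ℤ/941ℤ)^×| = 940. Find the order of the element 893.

940

The order of 893 must divide p − 1 = 940 = 2^2 · 5 · 47.
Divisors: 1, 2, 4, 5, 10, 20, 47, 94, 188, 235, 470, 940.
Check each in increasing order: 893^1 ≡ 893;  893^2 ≡ 422;  893^4 ≡ 235;  893^5 ≡ 12;  893^10 ≡ 144;  893^20 ≡ 34;  893^47 ≡ 23;  893^94 ≡ 529;  893^188 ≡ 364;  893^235 ≡ 844;  893^470 ≡ 940;  893^940 ≡ 1.
Smallest exponent giving 1 is 940.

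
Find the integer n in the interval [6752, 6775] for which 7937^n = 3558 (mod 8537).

6767

Compute 7937^6752 mod 8537 = 4477, then multiply by 7937 repeatedly:
  7937^6752=4477  7937^6753=2955  7937^6754=2696  7937^6755=4430  7937^6756=5544
  7937^6757=3030  7937^6758=381  7937^6759=1899  7937^6760=4558  7937^6761=5577
  7937^6762=304  7937^6763=5414  7937^6764=4197  7937^6765=215  7937^6766=7592
  7937^6767=3558
Found 3558 at exponent 6767.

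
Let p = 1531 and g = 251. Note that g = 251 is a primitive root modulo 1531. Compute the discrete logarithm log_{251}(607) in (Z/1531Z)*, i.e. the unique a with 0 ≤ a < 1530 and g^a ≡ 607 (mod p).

Baby-step giant-step with m = ceil(sqrt(1530)) = 40.
Baby table (251^j mod 1531 for j=0..39):
  0:1  1:251  2:230  3:1083  4:846  5:1068  6:143  7:680
  8:739  9:238  10:29  11:1155  12:546  13:787  14:38  15:352
  16:1085  17:1348  18:1528  19:778  20:841  21:1344  22:524  23:1389
  24:1102  25:1022  26:845  27:817  28:1444  29:1128  30:1424  31:701
  32:1417  33:475  34:1338  35:549  36:9  37:728  38:539  39:561
Giant step factor: 251^(-40) ≡ 112 (mod 1531).
Scan 607·112^i mod 1531 for i = 0, 1, …:
  i=0: 607   i=1: 620   i=2: 545   i=3: 1331
  i=4: 565   i=5: 509   i=6: 361   i=7: 626
  i=8: 1217   i=9: 45     …   i=23: 1325
  i=24: 1424
Match at i=24, j=30: a = 24·40 + 30 = 990.

990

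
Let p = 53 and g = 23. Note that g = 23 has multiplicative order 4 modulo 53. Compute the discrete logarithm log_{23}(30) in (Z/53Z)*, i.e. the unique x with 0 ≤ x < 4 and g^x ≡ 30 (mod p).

3

Successive powers of 23 modulo 53:
  23^0=1  23^1=23  23^2=52  23^3=30
So 23^3 ≡ 30 (mod 53), giving x = 3.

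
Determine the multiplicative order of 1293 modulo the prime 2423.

The order of 1293 must divide p − 1 = 2422 = 2 · 7 · 173.
Divisors: 1, 2, 7, 14, 173, 346, 1211, 2422.
Check each in increasing order: 1293^1 ≡ 1293;  1293^2 ≡ 2402;  1293^7 ≡ 2416;  1293^14 ≡ 49;  1293^173 ≡ 155;  1293^346 ≡ 2218;  1293^1211 ≡ 1.
Smallest exponent giving 1 is 1211.

1211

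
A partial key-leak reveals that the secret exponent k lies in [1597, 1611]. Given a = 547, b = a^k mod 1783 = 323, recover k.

1611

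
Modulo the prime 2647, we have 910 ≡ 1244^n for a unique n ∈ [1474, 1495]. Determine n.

1491

Compute 1244^1474 mod 2647 = 1584, then multiply by 1244 repeatedly:
  1244^1474=1584  1244^1475=1128  1244^1476=322  1244^1477=871  1244^1478=901
  1244^1479=1163  1244^1480=1510  1244^1481=1717  1244^1482=2466  1244^1483=2478
  1244^1484=1524  1244^1485=604  1244^1486=2275  1244^1487=457  1244^1488=2050
  1244^1489=1139  1244^1490=771  1244^1491=910
Found 910 at exponent 1491.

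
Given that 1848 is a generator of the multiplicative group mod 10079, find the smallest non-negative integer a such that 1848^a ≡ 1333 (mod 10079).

Baby-step giant-step with m = ceil(sqrt(10078)) = 101.
Baby table (1848^j mod 10079 for j=0..100):
  0:1  1:1848  2:8402  3:5236  4:288  5:8116  6:816  7:6197
  8:2312  9:9159  10:3191  11:753  12:642  13:7173  14:1819  15:5205
  16:3474  17:9708  18:9843  19:7348  20:2691  21:4021  22:2585  23:9713
  24:9004  25:9042  26:8713  27:5461  28:2849  29:3714  30:9752  31:444
  32:4113  33:1258  34:6614  35:6924  36:5301  37:9539  38:9980  39:8549
  40:4759  41:5744  42:1725  43:2836  44:9927  45:1316  46:2929  47:369
  48:6619  49:6085  50:6995  51:5482  52:1341  53:8813  54:8839  55:6492
  56:3206  57:8315  58:5724  59:5081  60:6139  61:5997  62:5635  63:1873
  64:4207  65:3627  66:161  67:5237  68:2136  69:6439  70:6052  71:6485
  72:349  73:9975  74:9388  75:3065  76:9801  77:285  78:2572  79:5847
  80:568  81:1448  82:4969  83:743  84:2320  85:3785  86:9933  87:2325
  88:2946  89:1548  90:8347  91:4386  92:1812  93:2348  94:5134  95:3293
  96:7827  97:931  98:7058  99:958  100:6559
Giant step factor: 1848^(-101) ≡ 9397 (mod 10079).
Scan 1333·9397^i mod 10079 for i = 0, 1, …:
  i=0: 1333   i=1: 8083   i=2: 607   i=3: 9344
  i=4: 7399   i=5: 3461   i=6: 8163   i=7: 6521
  i=8: 7596   i=9: 134     …   i=16: 96
  i=17: 5081
Match at i=17, j=59: a = 17·101 + 59 = 1776.

1776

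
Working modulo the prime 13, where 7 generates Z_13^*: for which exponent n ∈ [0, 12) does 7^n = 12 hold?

Successive powers of 7 modulo 13:
  7^0=1  7^1=7  7^2=10  7^3=5  7^4=9  7^5=11
  7^6=12
So 7^6 ≡ 12 (mod 13), giving n = 6.

6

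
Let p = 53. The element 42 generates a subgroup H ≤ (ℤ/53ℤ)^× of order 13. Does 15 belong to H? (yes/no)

⟨42⟩ has order 13; its elements mod 53 are {1, 10, 13, 15, 16, 24, 28, 36, 42, 44, 46, 47, 49}.
15 is in this set.

yes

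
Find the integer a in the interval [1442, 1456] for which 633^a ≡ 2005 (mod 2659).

1443

Compute 633^1442 mod 2659 = 1549, then multiply by 633 repeatedly:
  633^1442=1549  633^1443=2005
Found 2005 at exponent 1443.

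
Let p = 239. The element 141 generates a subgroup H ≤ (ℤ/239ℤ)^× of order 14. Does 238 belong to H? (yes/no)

yes

238 ∈ ⟨141⟩ iff 238^14 ≡ 1 (mod 239), since |⟨141⟩| = 14.
238^14 mod 239 = 1.
Since 1 = 1, 238 lies in the subgroup.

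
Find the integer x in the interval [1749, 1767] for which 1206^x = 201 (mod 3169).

Compute 1206^1749 mod 3169 = 2843, then multiply by 1206 repeatedly:
  1206^1749=2843  1206^1750=2969  1206^1751=2813  1206^1752=1648  1206^1753=525
  1206^1754=2519  1206^1755=2012  1206^1756=2187  1206^1757=914  1206^1758=2641
  1206^1759=201
Found 201 at exponent 1759.

1759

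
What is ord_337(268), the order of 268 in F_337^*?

112

The order of 268 must divide p − 1 = 336 = 2^4 · 3 · 7.
Divisors: 1, 2, 3, 4, 6, 7, 8, 12, 14, 16, 21, 24, 28, 42, 48, 56, 84, 112, 168, 336.
Check each in increasing order: 268^1 ≡ 268;  268^2 ≡ 43;  268^3 ≡ 66;  268^4 ≡ 164;  268^6 ≡ 312;  268^7 ≡ 40;  268^8 ≡ 273;  268^12 ≡ 288;  268^14 ≡ 252;  268^16 ≡ 52;  268^21 ≡ 307;  268^24 ≡ 42;  268^28 ≡ 148;  268^42 ≡ 226;  268^48 ≡ 79;  268^56 ≡ 336;  268^84 ≡ 189;  268^112 ≡ 1.
Smallest exponent giving 1 is 112.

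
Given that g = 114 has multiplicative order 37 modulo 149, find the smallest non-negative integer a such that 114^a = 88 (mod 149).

17

Successive powers of 114 modulo 149:
  114^0=1  114^1=114  114^2=33  114^3=37  114^4=46  114^5=29
  114^6=28  114^7=63  114^8=30  114^9=142  114^10=96  114^11=67
  114^12=39  114^13=125  114^14=95  114^15=102  114^16=6  114^17=88
So 114^17 ≡ 88 (mod 149), giving a = 17.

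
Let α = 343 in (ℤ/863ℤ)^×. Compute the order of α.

862

The order of 343 must divide p − 1 = 862 = 2 · 431.
Divisors: 1, 2, 431, 862.
Check each in increasing order: 343^1 ≡ 343;  343^2 ≡ 281;  343^431 ≡ 862;  343^862 ≡ 1.
Smallest exponent giving 1 is 862.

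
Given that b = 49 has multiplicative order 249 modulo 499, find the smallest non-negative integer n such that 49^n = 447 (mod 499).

27

Baby-step giant-step with m = ceil(sqrt(249)) = 16.
Baby table (49^j mod 499 for j=0..15):
  0:1  1:49  2:405  3:384  4:353  5:331  6:251  7:323
  8:358  9:77  10:280  11:247  12:127  13:235  14:38  15:365
Giant step factor: 49^(-16) ≡ 120 (mod 499).
Scan 447·120^i mod 499 for i = 0, 1, …:
  i=0: 447   i=1: 247
Match at i=1, j=11: n = 1·16 + 11 = 27.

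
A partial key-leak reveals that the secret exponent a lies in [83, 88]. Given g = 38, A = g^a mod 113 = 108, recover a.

Compute 38^83 mod 113 = 68, then multiply by 38 repeatedly:
  38^83=68  38^84=98  38^85=108
Found 108 at exponent 85.

85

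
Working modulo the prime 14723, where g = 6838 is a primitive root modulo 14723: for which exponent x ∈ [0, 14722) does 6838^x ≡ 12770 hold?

Baby-step giant-step with m = ceil(sqrt(14722)) = 122.
Baby table (6838^j mod 14723 for j=0..121):
  0:1  1:6838  2:12719  3:3761  4:11360  5:1132  6:11041  7:13537
  8:2505  9:6341  10:523  11:13308  12:11964  13:8844  14:7911  15:3116
  16:3027  17:12811  18:14491  19:3668  20:8515  21:10828  22:14620  23:2390
  24:290  25:10138  26:7760  27:1188  28:11171  29:4374  30:6999  31:9412
  32:5023  33:13238  34:4440  35:1894  36:9655  37:2958  38:12125  39:5537
  40:9173  41:4994  42:6335  43:3664  44:10609  45:4121  46:14299  47:1119
  48:10485  49:10143  50:12504  51:5891  52:530  53:2282  54:12659  55:5725
  56:13816  57:11040  58:6699  59:4509  60:2580  61:3886  62:12176  63:923
  64:10030  65:5406  66:11498  67:2504  68:14226  69:2527  70:9547  71:604
  72:7712  73:11593  74:4302  75:522  76:6470  77:13968  78:5083  79:11274
  80:1984  81:6709  82:13997  83:11986  84:12050  85:7992  86:12243  87:2656
  88:8269  89:7102  90:7022  91:4733  92:3100  93:11403  94:706  95:13207
  96:13307  97:5126  98:10848  99:4150  100:6479  101:1895  102:1770  103:954
  104:1163  105:2174  106:10305  107:1312  108:5149  109:6169  110:2227  111:4644
  112:12884  113:13083  114:4606  115:3331  116:897  117:8918  118:13341  119:2050
  120:1604  121:14240
Giant step factor: 6838^(-122) ≡ 13469 (mod 14723).
Scan 12770·13469^i mod 14723 for i = 0, 1, …:
  i=0: 12770   i=1: 5044   i=2: 5714   i=3: 4745
  i=4: 12585   i=5: 1466   i=6: 2011   i=7: 10562
  i=8: 5952   i=9: 753     …   i=56: 10749
  i=57: 7022
Match at i=57, j=90: x = 57·122 + 90 = 7044.

7044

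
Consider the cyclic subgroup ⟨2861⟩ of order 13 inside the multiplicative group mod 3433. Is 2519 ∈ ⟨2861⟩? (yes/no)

no

⟨2861⟩ has order 13; its elements mod 3433 are {1, 6, 36, 216, 747, 879, 910, 1049, 1296, 1841, 1863, 2027, 2861}.
2519 is not in this set.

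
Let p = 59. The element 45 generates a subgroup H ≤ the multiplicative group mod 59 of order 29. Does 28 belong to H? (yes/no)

yes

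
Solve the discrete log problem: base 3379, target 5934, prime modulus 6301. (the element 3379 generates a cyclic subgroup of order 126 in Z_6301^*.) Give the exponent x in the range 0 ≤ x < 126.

8

Successive powers of 3379 modulo 6301:
  3379^0=1  3379^1=3379  3379^2=229  3379^3=5069  3379^4=2033  3379^5=1417
  3379^6=5584  3379^7=3142  3379^8=5934
So 3379^8 ≡ 5934 (mod 6301), giving x = 8.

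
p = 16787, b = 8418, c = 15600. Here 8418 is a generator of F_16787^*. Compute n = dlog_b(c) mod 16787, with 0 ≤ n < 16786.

Baby-step giant-step with m = ceil(sqrt(16786)) = 130.
Baby table (8418^j mod 16787 for j=0..129):
  0:1  1:8418  2:4797  3:8411  4:13019  5:8406  6:4503  7:1208
  8:12809  9:3261  10:4353  11:14320  12:15100  13:636  14:15582  15:12445
  16:11130  17:4093  18:7950  19:10118  20:12873  21:4829  22:9195  23:15440
  24:8966  25:1436  26:1608  27:5822  28:8343  29:11353  30:1163  31:3313
  32:5627  33:11959  34:16010  35:6144  36:16232  37:11583  38:6798  39:15468
  40:9652  41:1456  42:2098  43:1040  44:8693  45:3141  46:1413  47:9438
  48:13000  49:16334  50:14082  51:9269  52:466  53:11417  54:2731  55:8155
  56:6747  57:5825  58:23  59:8957  60:9609  61:8796  62:14058  63:8681
  64:2847  65:10997  66:9228  67:7855  68:16184  69:10407  70:11560  71:14628
  72:5859  73:856  74:4185  75:10204  76:14980  77:14483  78:10700  79:10345
  80:10041  81:2593  82:4774  83:16241  84:3410  85:16397  86:7232  87:9314
  88:9962  89:9051  90:11912  91:6465  92:15703  93:7016  94:4022  95:14604
  96:5271  97:3237  98:3765  99:16701  100:14680  101:7133  102:15282  103:5095
  104:15712  105:15630  106:13621  107:6368  108:4933  109:11743  110:10718  111:10786
  112:12452  113:2908  114:4098  115:16466  116:529  117:4567  118:2776  119:864
  120:4381  121:15006  122:15120  123:1126  124:10800  125:12795  126:2918  127:4343
  128:14075  129:704
Giant step factor: 8418^(-130) ≡ 14238 (mod 16787).
Scan 15600·14238^i mod 16787 for i = 0, 1, …:
  i=0: 15600   i=1: 4003   i=2: 2849   i=3: 6670
  i=4: 3401   i=5: 9730   i=6: 9416   i=7: 4026
  i=8: 11370   i=9: 9019     …   i=15: 8035
  i=16: 15712
Match at i=16, j=104: n = 16·130 + 104 = 2184.

2184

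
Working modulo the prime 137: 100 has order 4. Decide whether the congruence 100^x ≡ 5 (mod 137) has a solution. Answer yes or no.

no

5 ∈ ⟨100⟩ iff 5^4 ≡ 1 (mod 137), since |⟨100⟩| = 4.
5^4 mod 137 = 77.
Since 77 ≠ 1, 5 does not lie in the subgroup.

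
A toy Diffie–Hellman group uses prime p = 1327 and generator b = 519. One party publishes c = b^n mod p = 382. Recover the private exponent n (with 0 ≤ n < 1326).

224

Baby-step giant-step with m = ceil(sqrt(1326)) = 37.
Baby table (519^j mod 1327 for j=0..36):
  0:1  1:519  2:1307  3:236  4:400  5:588  6:1289  7:183
  8:760  9:321  10:724  11:215  12:117  13:1008  14:314  15:1072
  16:355  17:1119  18:862  19:179  20:11  21:401  22:1107  23:1269
  24:419  25:1160  26:909  27:686  28:398  29:877  30:2  31:1038
  32:1287  33:472  34:800  35:1176  36:1251
Giant step factor: 519^(-37) ≡ 649 (mod 1327).
Scan 382·649^i mod 1327 for i = 0, 1, …:
  i=0: 382   i=1: 1096   i=2: 32   i=3: 863
  i=4: 93   i=5: 642   i=6: 1307
Match at i=6, j=2: n = 6·37 + 2 = 224.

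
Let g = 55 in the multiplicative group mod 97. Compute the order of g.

The order of 55 must divide p − 1 = 96 = 2^5 · 3.
Divisors: 1, 2, 3, 4, 6, 8, 12, 16, 24, 32, 48, 96.
Check each in increasing order: 55^1 ≡ 55;  55^2 ≡ 18;  55^3 ≡ 20;  55^4 ≡ 33;  55^6 ≡ 12;  55^8 ≡ 22;  55^12 ≡ 47;  55^16 ≡ 96;  55^24 ≡ 75;  55^32 ≡ 1.
Smallest exponent giving 1 is 32.

32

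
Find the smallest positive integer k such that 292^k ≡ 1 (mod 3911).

3910

The order of 292 must divide p − 1 = 3910 = 2 · 5 · 17 · 23.
Divisors: 1, 2, 5, 10, 17, 23, 34, 46, 85, 115, 170, 230, 391, 782, 1955, 3910.
Check each in increasing order: 292^1 ≡ 292;  292^2 ≡ 3133;  292^5 ≡ 927;  292^10 ≡ 2820;  292^17 ≡ 1211;  292^23 ≡ 1770;  292^34 ≡ 3807;  292^46 ≡ 189;  292^85 ≡ 237;  292^115 ≡ 944;  292^170 ≡ 1415;  292^230 ≡ 3339;  292^391 ≡ 3593;  292^782 ≡ 3349;  292^1955 ≡ 3910;  292^3910 ≡ 1.
Smallest exponent giving 1 is 3910.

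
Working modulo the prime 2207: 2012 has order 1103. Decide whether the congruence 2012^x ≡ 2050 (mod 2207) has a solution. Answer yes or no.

no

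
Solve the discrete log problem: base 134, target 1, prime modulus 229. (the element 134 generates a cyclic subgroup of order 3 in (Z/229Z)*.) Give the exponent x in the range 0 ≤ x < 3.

Successive powers of 134 modulo 229:
  134^0=1
So 134^0 ≡ 1 (mod 229), giving x = 0.

0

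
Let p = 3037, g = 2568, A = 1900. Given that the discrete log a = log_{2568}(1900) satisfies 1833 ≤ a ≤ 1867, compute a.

1842

Compute 2568^1833 mod 3037 = 1787, then multiply by 2568 repeatedly:
  2568^1833=1787  2568^1834=109  2568^1835=508  2568^1836=1671  2568^1837=2884
  2568^1838=1906  2568^1839=2001  2568^1840=3001  2568^1841=1699  2568^1842=1900
Found 1900 at exponent 1842.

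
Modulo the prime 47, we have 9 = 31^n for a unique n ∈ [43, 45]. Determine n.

Compute 31^43 mod 47 = 20, then multiply by 31 repeatedly:
  31^43=20  31^44=9
Found 9 at exponent 44.

44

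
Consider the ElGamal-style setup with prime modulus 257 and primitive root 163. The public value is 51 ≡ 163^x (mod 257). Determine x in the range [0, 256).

61

Baby-step giant-step with m = ceil(sqrt(256)) = 16.
Baby table (163^j mod 257 for j=0..15):
  0:1  1:163  2:98  3:40  4:95  5:65  6:58  7:202
  8:30  9:7  10:113  11:172  12:23  13:151  14:198  15:149
Giant step factor: 163^(-16) ≡ 2 (mod 257).
Scan 51·2^i mod 257 for i = 0, 1, …:
  i=0: 51   i=1: 102   i=2: 204   i=3: 151
Match at i=3, j=13: x = 3·16 + 13 = 61.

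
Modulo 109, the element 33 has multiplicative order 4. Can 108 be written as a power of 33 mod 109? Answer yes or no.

yes

⟨33⟩ has order 4; its elements mod 109 are {1, 33, 76, 108}.
108 is in this set.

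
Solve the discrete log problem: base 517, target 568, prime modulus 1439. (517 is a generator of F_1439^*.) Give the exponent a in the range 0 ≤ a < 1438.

1043

Baby-step giant-step with m = ceil(sqrt(1438)) = 38.
Baby table (517^j mod 1439 for j=0..37):
  0:1  1:517  2:1074  3:1243  4:837  5:1029  6:1002  7:1433
  8:1215  9:751  10:1176  11:734  12:1021  13:1183  14:36  15:1344
  16:1250  17:139  18:1352  19:1069  20:97  21:1223  22:570  23:1134
  24:605  25:522  26:781  27:857  28:1296  29:897  30:391  31:687
  32:1185  33:1070  34:614  35:858  36:374  37:532
Giant step factor: 517^(-38) ≡ 1225 (mod 1439).
Scan 568·1225^i mod 1439 for i = 0, 1, …:
  i=0: 568   i=1: 763   i=2: 764   i=3: 550
  i=4: 298   i=5: 983   i=6: 1171   i=7: 1231
  i=8: 1342   i=9: 612     …   i=26: 1203
  i=27: 139
Match at i=27, j=17: a = 27·38 + 17 = 1043.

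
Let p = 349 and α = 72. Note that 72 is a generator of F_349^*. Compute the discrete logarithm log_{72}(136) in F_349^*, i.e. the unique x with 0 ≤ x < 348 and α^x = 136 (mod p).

87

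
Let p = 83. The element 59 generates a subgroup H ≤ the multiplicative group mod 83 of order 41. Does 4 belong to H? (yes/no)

yes

4 ∈ ⟨59⟩ iff 4^41 ≡ 1 (mod 83), since |⟨59⟩| = 41.
4^41 mod 83 = 1.
Since 1 = 1, 4 lies in the subgroup.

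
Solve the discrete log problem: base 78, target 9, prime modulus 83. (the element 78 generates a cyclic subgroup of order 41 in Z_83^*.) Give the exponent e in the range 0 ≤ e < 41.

19

Successive powers of 78 modulo 83:
  78^0=1  78^1=78  78^2=25  78^3=41  78^4=44  78^5=29
  78^6=21  78^7=61  78^8=27  78^9=31  78^10=11  78^11=28
  78^12=26  78^13=36  78^14=69  78^15=70  78^16=65  78^17=7
  78^18=48  78^19=9
So 78^19 ≡ 9 (mod 83), giving e = 19.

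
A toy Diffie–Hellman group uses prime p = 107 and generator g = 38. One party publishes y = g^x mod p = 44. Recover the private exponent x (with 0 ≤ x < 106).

58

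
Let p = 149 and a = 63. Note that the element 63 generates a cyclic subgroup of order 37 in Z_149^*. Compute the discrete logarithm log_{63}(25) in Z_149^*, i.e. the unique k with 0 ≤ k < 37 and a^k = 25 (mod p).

3

Successive powers of 63 modulo 149:
  63^0=1  63^1=63  63^2=95  63^3=25
So 63^3 ≡ 25 (mod 149), giving k = 3.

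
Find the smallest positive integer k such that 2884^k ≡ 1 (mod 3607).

1803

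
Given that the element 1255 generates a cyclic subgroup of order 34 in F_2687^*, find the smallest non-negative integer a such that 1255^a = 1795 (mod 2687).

Successive powers of 1255 modulo 2687:
  1255^0=1  1255^1=1255  1255^2=443  1255^3=2443  1255^4=98  1255^5=2075
  1255^6=422  1255^7=271  1255^8=1543  1255^9=1825  1255^10=1051  1255^11=2375
  1255^12=742  1255^13=1508  1255^14=892  1255^15=1668  1255^16=167  1255^17=2686
  1255^18=1432  1255^19=2244  1255^20=244  1255^21=2589  1255^22=612  1255^23=2265
  1255^24=2416  1255^25=1144  1255^26=862  1255^27=1636  1255^28=312  1255^29=1945
  1255^30=1179  1255^31=1795
So 1255^31 ≡ 1795 (mod 2687), giving a = 31.

31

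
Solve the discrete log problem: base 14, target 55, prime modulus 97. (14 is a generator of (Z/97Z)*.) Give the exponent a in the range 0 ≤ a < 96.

87

Baby-step giant-step with m = ceil(sqrt(96)) = 10.
Baby table (14^j mod 97 for j=0..9):
  0:1  1:14  2:2  3:28  4:4  5:56  6:8  7:15
  8:16  9:30
Giant step factor: 14^(-10) ≡ 94 (mod 97).
Scan 55·94^i mod 97 for i = 0, 1, …:
  i=0: 55   i=1: 29   i=2: 10   i=3: 67
  i=4: 90   i=5: 21   i=6: 34   i=7: 92
  i=8: 15
Match at i=8, j=7: a = 8·10 + 7 = 87.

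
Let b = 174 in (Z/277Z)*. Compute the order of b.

276

The order of 174 must divide p − 1 = 276 = 2^2 · 3 · 23.
Divisors: 1, 2, 3, 4, 6, 12, 23, 46, 69, 92, 138, 276.
Check each in increasing order: 174^1 ≡ 174;  174^2 ≡ 83;  174^3 ≡ 38;  174^4 ≡ 241;  174^6 ≡ 59;  174^12 ≡ 157;  174^23 ≡ 35;  174^46 ≡ 117;  174^69 ≡ 217;  174^92 ≡ 116;  174^138 ≡ 276;  174^276 ≡ 1.
Smallest exponent giving 1 is 276.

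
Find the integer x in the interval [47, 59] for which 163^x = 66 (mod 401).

Compute 163^47 mod 401 = 191, then multiply by 163 repeatedly:
  163^47=191  163^48=256  163^49=24  163^50=303  163^51=66
Found 66 at exponent 51.

51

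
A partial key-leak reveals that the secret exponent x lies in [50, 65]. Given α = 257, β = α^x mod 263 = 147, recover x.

62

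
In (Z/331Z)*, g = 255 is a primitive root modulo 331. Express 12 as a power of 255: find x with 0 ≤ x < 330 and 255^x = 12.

213

Baby-step giant-step with m = ceil(sqrt(330)) = 19.
Baby table (255^j mod 331 for j=0..18):
  0:1  1:255  2:149  3:261  4:24  5:162  6:266  7:306
  8:245  9:247  10:95  11:62  12:253  13:301  14:294  15:164
  16:114  17:273  18:105
Giant step factor: 255^(-19) ≡ 285 (mod 331).
Scan 12·285^i mod 331 for i = 0, 1, …:
  i=0: 12   i=1: 110   i=2: 236   i=3: 67
  i=4: 228   i=5: 104   i=6: 181   i=7: 280
  i=8: 29   i=9: 321   i=10: 129   i=11: 24
Match at i=11, j=4: x = 11·19 + 4 = 213.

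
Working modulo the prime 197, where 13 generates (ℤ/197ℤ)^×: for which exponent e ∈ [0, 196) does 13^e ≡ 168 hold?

Baby-step giant-step with m = ceil(sqrt(196)) = 14.
Baby table (13^j mod 197 for j=0..13):
  0:1  1:13  2:169  3:30  4:193  5:145  6:112  7:77
  8:16  9:11  10:143  11:86  12:133  13:153
Giant step factor: 13^(-14) ≡ 83 (mod 197).
Scan 168·83^i mod 197 for i = 0, 1, …:
  i=0: 168   i=1: 154   i=2: 174   i=3: 61
  i=4: 138   i=5: 28   i=6: 157   i=7: 29
  i=8: 43   i=9: 23   i=10: 136   i=11: 59
  i=12: 169
Match at i=12, j=2: e = 12·14 + 2 = 170.

170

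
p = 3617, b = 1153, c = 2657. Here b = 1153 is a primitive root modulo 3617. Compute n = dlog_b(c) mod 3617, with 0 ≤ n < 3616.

Baby-step giant-step with m = ceil(sqrt(3616)) = 61.
Baby table (1153^j mod 3617 for j=0..60):
  0:1  1:1153  2:1970  3:3551  4:3476  5:192  6:739  7:2072
  8:1796  9:1864  10:694  11:825  12:3571  13:1217  14:3422  15:3036
  16:2869  17:2019  18:2176  19:2347  20:575  21:1064  22:629  23:1837
  24:2116  25:1890  26:1736  27:1407  28:1855  29:1168  30:1180  31:548
  32:2486  33:1694  34:2  35:2306  36:323  37:3485  38:3335  39:384
  40:1478  41:527  42:3592  43:111  44:1388  45:1650  46:3525  47:2434
  48:3227  49:2455  50:2121  51:421  52:735  53:1077  54:1150  55:2128
  56:1258  57:57  58:615  59:163  60:3472
Giant step factor: 1153^(-61) ≡ 518 (mod 3617).
Scan 2657·518^i mod 3617 for i = 0, 1, …:
  i=0: 2657   i=1: 1866   i=2: 849   i=3: 2125
  i=4: 1182   i=5: 1003   i=6: 2323   i=7: 2470
  i=8: 2659   i=9: 2902     …   i=43: 2502
  i=44: 1150
Match at i=44, j=54: n = 44·61 + 54 = 2738.

2738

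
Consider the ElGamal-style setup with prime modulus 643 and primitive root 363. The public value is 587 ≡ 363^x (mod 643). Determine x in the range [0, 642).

Baby-step giant-step with m = ceil(sqrt(642)) = 26.
Baby table (363^j mod 643 for j=0..25):
  0:1  1:363  2:597  3:20  4:187  5:366  6:400  7:525
  8:247  9:284  10:212  11:439  12:536  13:382  14:421  15:432
  16:567  17:61  18:281  19:409  20:577  21:476  22:464  23:609
  24:518  25:278
Giant step factor: 363^(-26) ≡ 139 (mod 643).
Scan 587·139^i mod 643 for i = 0, 1, …:
  i=0: 587   i=1: 575   i=2: 193   i=3: 464
Match at i=3, j=22: x = 3·26 + 22 = 100.

100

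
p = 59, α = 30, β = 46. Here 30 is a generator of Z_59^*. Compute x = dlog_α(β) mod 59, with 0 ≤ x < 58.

42

Baby-step giant-step with m = ceil(sqrt(58)) = 8.
Baby table (30^j mod 59 for j=0..7):
  0:1  1:30  2:15  3:37  4:48  5:24  6:12  7:6
Giant step factor: 30^(-8) ≡ 20 (mod 59).
Scan 46·20^i mod 59 for i = 0, 1, …:
  i=0: 46   i=1: 35   i=2: 51   i=3: 17
  i=4: 45   i=5: 15
Match at i=5, j=2: x = 5·8 + 2 = 42.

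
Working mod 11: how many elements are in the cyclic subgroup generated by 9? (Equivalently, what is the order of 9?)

The order of 9 must divide p − 1 = 10 = 2 · 5.
Divisors: 1, 2, 5, 10.
Check each in increasing order: 9^1 ≡ 9;  9^2 ≡ 4;  9^5 ≡ 1.
Smallest exponent giving 1 is 5.

5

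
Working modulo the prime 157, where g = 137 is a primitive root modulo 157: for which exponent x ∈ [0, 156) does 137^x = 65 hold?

147

Baby-step giant-step with m = ceil(sqrt(156)) = 13.
Baby table (137^j mod 157 for j=0..12):
  0:1  1:137  2:86  3:7  4:17  5:131  6:49  7:119
  8:132  9:29  10:48  11:139  12:46
Giant step factor: 137^(-13) ≡ 50 (mod 157).
Scan 65·50^i mod 157 for i = 0, 1, …:
  i=0: 65   i=1: 110   i=2: 5   i=3: 93
  i=4: 97   i=5: 140   i=6: 92   i=7: 47
  i=8: 152   i=9: 64   i=10: 60   i=11: 17
Match at i=11, j=4: x = 11·13 + 4 = 147.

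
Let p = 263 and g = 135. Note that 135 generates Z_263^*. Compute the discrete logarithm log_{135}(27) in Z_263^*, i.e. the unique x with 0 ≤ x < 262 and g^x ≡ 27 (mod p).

204

Baby-step giant-step with m = ceil(sqrt(262)) = 17.
Baby table (135^j mod 263 for j=0..16):
  0:1  1:135  2:78  3:10  4:35  5:254  6:100  7:87
  8:173  9:211  10:81  11:152  12:6  13:21  14:205  15:60
  16:210
Giant step factor: 135^(-17) ≡ 112 (mod 263).
Scan 27·112^i mod 263 for i = 0, 1, …:
  i=0: 27   i=1: 131   i=2: 207   i=3: 40
  i=4: 9   i=5: 219   i=6: 69   i=7: 101
  i=8: 3   i=9: 73   i=10: 23   i=11: 209
  i=12: 1
Match at i=12, j=0: x = 12·17 + 0 = 204.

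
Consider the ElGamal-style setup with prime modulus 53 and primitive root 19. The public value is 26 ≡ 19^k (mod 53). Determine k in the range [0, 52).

33

Baby-step giant-step with m = ceil(sqrt(52)) = 8.
Baby table (19^j mod 53 for j=0..7):
  0:1  1:19  2:43  3:22  4:47  5:45  6:7  7:27
Giant step factor: 19^(-8) ≡ 28 (mod 53).
Scan 26·28^i mod 53 for i = 0, 1, …:
  i=0: 26   i=1: 39   i=2: 32   i=3: 48
  i=4: 19
Match at i=4, j=1: k = 4·8 + 1 = 33.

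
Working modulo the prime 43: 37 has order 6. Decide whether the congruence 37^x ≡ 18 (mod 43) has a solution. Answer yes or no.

no

18 ∈ ⟨37⟩ iff 18^6 ≡ 1 (mod 43), since |⟨37⟩| = 6.
18^6 mod 43 = 41.
Since 41 ≠ 1, 18 does not lie in the subgroup.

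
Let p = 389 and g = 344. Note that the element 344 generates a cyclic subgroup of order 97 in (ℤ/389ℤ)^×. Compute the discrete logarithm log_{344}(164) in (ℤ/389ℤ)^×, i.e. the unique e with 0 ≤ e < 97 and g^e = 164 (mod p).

47

Baby-step giant-step with m = ceil(sqrt(97)) = 10.
Baby table (344^j mod 389 for j=0..9):
  0:1  1:344  2:80  3:290  4:176  5:249  6:76  7:81
  8:245  9:256
Giant step factor: 344^(-10) ≡ 236 (mod 389).
Scan 164·236^i mod 389 for i = 0, 1, …:
  i=0: 164   i=1: 193   i=2: 35   i=3: 91
  i=4: 81
Match at i=4, j=7: e = 4·10 + 7 = 47.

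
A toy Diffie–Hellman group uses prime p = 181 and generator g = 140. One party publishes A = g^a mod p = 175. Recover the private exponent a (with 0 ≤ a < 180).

159

Baby-step giant-step with m = ceil(sqrt(180)) = 14.
Baby table (140^j mod 181 for j=0..13):
  0:1  1:140  2:52  3:40  4:170  5:89  6:152  7:103
  8:121  9:107  10:138  11:134  12:117  13:90
Giant step factor: 140^(-14) ≡ 106 (mod 181).
Scan 175·106^i mod 181 for i = 0, 1, …:
  i=0: 175   i=1: 88   i=2: 97   i=3: 146
  i=4: 91   i=5: 53   i=6: 7   i=7: 18
  i=8: 98   i=9: 71   i=10: 105   i=11: 89
Match at i=11, j=5: a = 11·14 + 5 = 159.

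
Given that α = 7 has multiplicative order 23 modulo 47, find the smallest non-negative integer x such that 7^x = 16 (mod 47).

8

Successive powers of 7 modulo 47:
  7^0=1  7^1=7  7^2=2  7^3=14  7^4=4  7^5=28
  7^6=8  7^7=9  7^8=16
So 7^8 ≡ 16 (mod 47), giving x = 8.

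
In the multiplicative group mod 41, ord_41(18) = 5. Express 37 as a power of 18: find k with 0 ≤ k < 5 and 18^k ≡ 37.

2

Successive powers of 18 modulo 41:
  18^0=1  18^1=18  18^2=37
So 18^2 ≡ 37 (mod 41), giving k = 2.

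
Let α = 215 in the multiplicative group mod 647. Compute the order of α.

The order of 215 must divide p − 1 = 646 = 2 · 17 · 19.
Divisors: 1, 2, 17, 19, 34, 38, 323, 646.
Check each in increasing order: 215^1 ≡ 215;  215^2 ≡ 288;  215^17 ≡ 210;  215^19 ≡ 309;  215^34 ≡ 104;  215^38 ≡ 372;  215^323 ≡ 646;  215^646 ≡ 1.
Smallest exponent giving 1 is 646.

646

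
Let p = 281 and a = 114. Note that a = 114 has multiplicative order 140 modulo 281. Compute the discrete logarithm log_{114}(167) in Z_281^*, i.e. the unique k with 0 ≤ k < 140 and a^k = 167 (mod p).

71

Baby-step giant-step with m = ceil(sqrt(140)) = 12.
Baby table (114^j mod 281 for j=0..11):
  0:1  1:114  2:70  3:112  4:123  5:253  6:180  7:7
  8:236  9:209  10:222  11:18
Giant step factor: 114^(-12) ≡ 162 (mod 281).
Scan 167·162^i mod 281 for i = 0, 1, …:
  i=0: 167   i=1: 78   i=2: 272   i=3: 228
  i=4: 125   i=5: 18
Match at i=5, j=11: k = 5·12 + 11 = 71.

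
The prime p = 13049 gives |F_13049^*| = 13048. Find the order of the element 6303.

6524

The order of 6303 must divide p − 1 = 13048 = 2^3 · 7 · 233.
Divisors: 1, 2, 4, 7, 8, 14, 28, 56, 233, 466, 932, 1631, 1864, 3262, 6524, 13048.
Check each in increasing order: 6303^1 ≡ 6303;  6303^2 ≡ 6653;  6303^4 ≡ 201;  6303^7 ≡ 4236;  6303^8 ≡ 1254;  6303^14 ≡ 1321;  6303^28 ≡ 9524;  6303^56 ≡ 2977;  6303^233 ≡ 2168;  6303^466 ≡ 2584;  6303^932 ≡ 9017;  6303^1631 ≡ 12073;  6303^1864 ≡ 11019;  6303^3262 ≡ 13048;  6303^6524 ≡ 1.
Smallest exponent giving 1 is 6524.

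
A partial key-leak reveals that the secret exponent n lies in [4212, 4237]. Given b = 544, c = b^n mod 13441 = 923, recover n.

Compute 544^4212 mod 13441 = 10424, then multiply by 544 repeatedly:
  544^4212=10424  544^4213=11995  544^4214=6395  544^4215=11102  544^4216=4479
  544^4217=3755  544^4218=13129  544^4219=5005  544^4220=7638  544^4221=1803
  544^4222=13080  544^4223=5231  544^4224=9613  544^4225=923
Found 923 at exponent 4225.

4225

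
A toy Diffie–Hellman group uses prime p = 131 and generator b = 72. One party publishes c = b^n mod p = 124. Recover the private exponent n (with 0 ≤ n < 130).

Baby-step giant-step with m = ceil(sqrt(130)) = 12.
Baby table (72^j mod 131 for j=0..11):
  0:1  1:72  2:75  3:29  4:123  5:79  6:55  7:30
  8:64  9:23  10:84  11:22
Giant step factor: 72^(-12) ≡ 11 (mod 131).
Scan 124·11^i mod 131 for i = 0, 1, …:
  i=0: 124   i=1: 54   i=2: 70   i=3: 115
  i=4: 86   i=5: 29
Match at i=5, j=3: n = 5·12 + 3 = 63.

63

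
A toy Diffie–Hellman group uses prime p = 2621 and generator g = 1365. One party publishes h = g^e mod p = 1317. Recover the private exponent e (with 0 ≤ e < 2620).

1368

Baby-step giant-step with m = ceil(sqrt(2620)) = 52.
Baby table (1365^j mod 2621 for j=0..51):
  0:1  1:1365  2:2315  3:1670  4:1901  5:75  6:156  7:639
  8:2063  9:1041  10:383  11:1216  12:747  13:86  14:2066  15:2515
  16:2086  17:984  18:1208  19:311  20:2534  21:1811  22:412  23:1486
  24:2357  25:1338  26:2154  27:2069  28:1368  29:1168  30:752  31:1669
  32:536  33:381  34:1107  35:1359  36:1988  37:885  38:2365  39:1774
  40:2327  41:2324  42:850  43:1768  44:2000  45:1539  46:1314  47:846
  48:1550  49:603  50:101  51:1573
Giant step factor: 1365^(-52) ≡ 2597 (mod 2621).
Scan 1317·2597^i mod 2621 for i = 0, 1, …:
  i=0: 1317   i=1: 2465   i=2: 1123   i=3: 1879
  i=4: 2082   i=5: 2452   i=6: 1435   i=7: 2254
  i=8: 945   i=9: 909     …   i=25: 1442
  i=26: 2086
Match at i=26, j=16: e = 26·52 + 16 = 1368.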